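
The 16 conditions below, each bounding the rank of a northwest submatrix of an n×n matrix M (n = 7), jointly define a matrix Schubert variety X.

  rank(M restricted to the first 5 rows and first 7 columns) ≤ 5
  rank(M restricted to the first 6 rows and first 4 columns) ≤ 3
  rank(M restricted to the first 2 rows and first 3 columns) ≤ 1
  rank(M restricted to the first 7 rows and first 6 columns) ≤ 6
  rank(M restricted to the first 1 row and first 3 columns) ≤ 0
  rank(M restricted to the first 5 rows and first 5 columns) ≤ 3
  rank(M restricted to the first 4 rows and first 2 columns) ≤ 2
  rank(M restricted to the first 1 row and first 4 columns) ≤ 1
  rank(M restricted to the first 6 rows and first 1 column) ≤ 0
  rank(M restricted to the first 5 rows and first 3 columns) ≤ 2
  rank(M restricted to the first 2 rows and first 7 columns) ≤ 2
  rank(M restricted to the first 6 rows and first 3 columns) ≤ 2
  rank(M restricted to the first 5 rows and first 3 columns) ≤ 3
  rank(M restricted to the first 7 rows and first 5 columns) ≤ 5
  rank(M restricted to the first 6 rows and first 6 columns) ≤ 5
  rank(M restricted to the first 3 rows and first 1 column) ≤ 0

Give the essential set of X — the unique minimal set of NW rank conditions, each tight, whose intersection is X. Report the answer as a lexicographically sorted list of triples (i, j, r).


Recovering R(i,j) via the rank-extension bound from the 16 conditions:

  0  0  0  1  1  1  1
  0  1  1  2  2  2  2
  0  1  2  3  3  3  3
  0  1  2  3  3  4  4
  0  1  2  3  3  4  5
  0  1  2  3  4  5  6
  1  2  3  4  5  6  7

reading off 1-entries of Δ²R: w = (4, 2, 3, 6, 7, 5, 1).

D(w) has 10 cells with 3 SE-corners; essential set:

[(1, 3, 0), (5, 5, 3), (6, 1, 0)]


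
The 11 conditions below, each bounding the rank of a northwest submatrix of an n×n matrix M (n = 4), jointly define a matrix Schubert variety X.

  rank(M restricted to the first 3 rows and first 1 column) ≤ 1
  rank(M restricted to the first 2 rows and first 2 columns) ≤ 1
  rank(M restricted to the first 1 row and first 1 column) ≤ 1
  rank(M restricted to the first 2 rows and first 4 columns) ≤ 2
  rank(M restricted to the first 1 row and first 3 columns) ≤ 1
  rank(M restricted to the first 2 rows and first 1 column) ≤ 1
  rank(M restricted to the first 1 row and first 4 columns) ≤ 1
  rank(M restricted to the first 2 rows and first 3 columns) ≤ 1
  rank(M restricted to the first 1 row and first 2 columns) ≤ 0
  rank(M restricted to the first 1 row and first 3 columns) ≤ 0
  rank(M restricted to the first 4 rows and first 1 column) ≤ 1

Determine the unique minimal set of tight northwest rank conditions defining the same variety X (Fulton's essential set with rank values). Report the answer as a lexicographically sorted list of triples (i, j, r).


Reconstructing r_w from the 11 given conditions:

  0  0  0  1
  1  1  1  2
  1  2  2  3
  1  2  3  4

so w = (4, 1, 2, 3).

Rothe diagram D(w) (3 cells), 1 SE-corner (essential condition):

[(1, 3, 0)]


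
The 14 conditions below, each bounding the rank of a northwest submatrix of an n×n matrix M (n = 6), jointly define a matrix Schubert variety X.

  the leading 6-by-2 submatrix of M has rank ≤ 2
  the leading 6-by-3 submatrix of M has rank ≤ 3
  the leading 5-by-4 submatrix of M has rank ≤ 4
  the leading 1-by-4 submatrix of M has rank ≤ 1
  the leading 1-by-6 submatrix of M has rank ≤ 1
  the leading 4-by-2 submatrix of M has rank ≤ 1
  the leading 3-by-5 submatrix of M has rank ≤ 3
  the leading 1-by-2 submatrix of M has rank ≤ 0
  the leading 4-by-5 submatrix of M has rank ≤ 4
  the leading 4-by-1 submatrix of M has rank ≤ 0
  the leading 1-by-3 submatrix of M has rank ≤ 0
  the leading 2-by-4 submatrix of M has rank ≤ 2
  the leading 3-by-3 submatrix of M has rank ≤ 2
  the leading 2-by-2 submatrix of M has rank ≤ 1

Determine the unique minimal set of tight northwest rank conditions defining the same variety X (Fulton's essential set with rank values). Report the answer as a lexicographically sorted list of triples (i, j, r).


Reconstructing r_w from the 14 given conditions:

  0  0  0  1  1  1
  0  1  1  2  2  2
  0  1  2  3  3  3
  0  1  2  3  4  4
  1  2  3  4  5  5
  1  2  3  4  5  6

reading off 1-entries of Δ²R: w = (4, 2, 3, 5, 1, 6).

Fulton essential set (2 of the 6 Rothe cells):

[(1, 3, 0), (4, 1, 0)]


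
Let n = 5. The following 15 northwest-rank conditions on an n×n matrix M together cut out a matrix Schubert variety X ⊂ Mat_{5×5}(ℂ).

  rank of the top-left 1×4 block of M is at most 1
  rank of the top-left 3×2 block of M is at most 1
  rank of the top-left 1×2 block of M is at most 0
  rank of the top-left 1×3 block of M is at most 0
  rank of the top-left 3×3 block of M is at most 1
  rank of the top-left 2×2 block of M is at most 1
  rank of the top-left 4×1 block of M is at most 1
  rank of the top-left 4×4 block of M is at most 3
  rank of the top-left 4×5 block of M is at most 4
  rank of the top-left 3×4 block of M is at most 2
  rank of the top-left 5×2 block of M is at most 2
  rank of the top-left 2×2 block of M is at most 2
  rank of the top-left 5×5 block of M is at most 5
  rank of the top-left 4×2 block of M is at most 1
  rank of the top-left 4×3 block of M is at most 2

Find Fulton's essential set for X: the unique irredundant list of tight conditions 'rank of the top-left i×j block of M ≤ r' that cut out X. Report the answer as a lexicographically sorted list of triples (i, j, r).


Recovering R(i,j) via the rank-extension bound from the 15 conditions:

  0  0  0  1  1
  1  1  1  2  2
  1  1  1  2  3
  1  1  2  3  4
  1  2  3  4  5

so w = (4, 1, 5, 3, 2).

ℓ(w)=6; the 3 essential cells (i,j,r):

[(1, 3, 0), (3, 3, 1), (4, 2, 1)]


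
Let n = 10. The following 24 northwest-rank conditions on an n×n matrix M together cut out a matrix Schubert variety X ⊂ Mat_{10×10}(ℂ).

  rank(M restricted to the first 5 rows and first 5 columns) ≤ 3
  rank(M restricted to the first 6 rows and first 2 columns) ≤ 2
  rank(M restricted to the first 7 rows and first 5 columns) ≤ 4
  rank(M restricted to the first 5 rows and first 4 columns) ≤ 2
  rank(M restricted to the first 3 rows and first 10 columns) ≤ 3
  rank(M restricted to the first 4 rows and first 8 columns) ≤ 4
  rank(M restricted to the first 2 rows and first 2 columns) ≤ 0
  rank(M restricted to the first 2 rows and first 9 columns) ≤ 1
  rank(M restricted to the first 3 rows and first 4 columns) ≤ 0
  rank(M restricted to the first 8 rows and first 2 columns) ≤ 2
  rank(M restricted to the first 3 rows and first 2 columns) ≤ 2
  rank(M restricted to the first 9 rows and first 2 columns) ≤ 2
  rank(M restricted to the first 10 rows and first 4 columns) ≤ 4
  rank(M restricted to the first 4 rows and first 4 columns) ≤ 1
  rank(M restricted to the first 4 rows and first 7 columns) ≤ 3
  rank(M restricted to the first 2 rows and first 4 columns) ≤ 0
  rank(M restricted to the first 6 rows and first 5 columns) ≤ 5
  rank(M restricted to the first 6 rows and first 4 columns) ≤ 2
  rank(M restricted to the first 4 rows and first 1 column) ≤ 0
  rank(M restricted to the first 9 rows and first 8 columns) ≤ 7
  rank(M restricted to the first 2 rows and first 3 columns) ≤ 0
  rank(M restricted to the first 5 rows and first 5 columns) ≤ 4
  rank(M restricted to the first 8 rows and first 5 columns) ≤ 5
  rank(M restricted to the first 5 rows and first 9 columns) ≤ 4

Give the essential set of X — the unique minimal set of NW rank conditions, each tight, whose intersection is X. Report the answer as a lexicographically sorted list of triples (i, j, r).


Reconstructing r_w from the 24 given conditions:

  R[1]: 0 | 0 | 0 | 0 | 1 | 1 | 1 | 1 | 1 | 1
  R[2]: 0 | 0 | 0 | 0 | 1 | 1 | 1 | 1 | 1 | 2
  R[3]: 0 | 0 | 0 | 0 | 1 | 2 | 2 | 2 | 2 | 3
  R[4]: 0 | 1 | 1 | 1 | 2 | 3 | 3 | 3 | 3 | 4
  R[5]: 1 | 2 | 2 | 2 | 3 | 4 | 4 | 4 | 4 | 5
  R[6]: 1 | 2 | 2 | 2 | 3 | 4 | 5 | 5 | 5 | 6
  R[7]: 1 | 2 | 3 | 3 | 4 | 5 | 6 | 6 | 6 | 7
  R[8]: 1 | 2 | 3 | 4 | 5 | 6 | 7 | 7 | 7 | 8
  R[9]: 1 | 2 | 3 | 4 | 5 | 6 | 7 | 7 | 8 | 9
  R[10]: 1 | 2 | 3 | 4 | 5 | 6 | 7 | 8 | 9 | 10

hence w(1..10) = (5, 10, 6, 2, 1, 7, 3, 4, 9, 8).

|D(w)|=20, |Ess(w)|=5:

[(2, 9, 1), (3, 4, 0), (4, 1, 0), (6, 4, 2), (9, 8, 7)]


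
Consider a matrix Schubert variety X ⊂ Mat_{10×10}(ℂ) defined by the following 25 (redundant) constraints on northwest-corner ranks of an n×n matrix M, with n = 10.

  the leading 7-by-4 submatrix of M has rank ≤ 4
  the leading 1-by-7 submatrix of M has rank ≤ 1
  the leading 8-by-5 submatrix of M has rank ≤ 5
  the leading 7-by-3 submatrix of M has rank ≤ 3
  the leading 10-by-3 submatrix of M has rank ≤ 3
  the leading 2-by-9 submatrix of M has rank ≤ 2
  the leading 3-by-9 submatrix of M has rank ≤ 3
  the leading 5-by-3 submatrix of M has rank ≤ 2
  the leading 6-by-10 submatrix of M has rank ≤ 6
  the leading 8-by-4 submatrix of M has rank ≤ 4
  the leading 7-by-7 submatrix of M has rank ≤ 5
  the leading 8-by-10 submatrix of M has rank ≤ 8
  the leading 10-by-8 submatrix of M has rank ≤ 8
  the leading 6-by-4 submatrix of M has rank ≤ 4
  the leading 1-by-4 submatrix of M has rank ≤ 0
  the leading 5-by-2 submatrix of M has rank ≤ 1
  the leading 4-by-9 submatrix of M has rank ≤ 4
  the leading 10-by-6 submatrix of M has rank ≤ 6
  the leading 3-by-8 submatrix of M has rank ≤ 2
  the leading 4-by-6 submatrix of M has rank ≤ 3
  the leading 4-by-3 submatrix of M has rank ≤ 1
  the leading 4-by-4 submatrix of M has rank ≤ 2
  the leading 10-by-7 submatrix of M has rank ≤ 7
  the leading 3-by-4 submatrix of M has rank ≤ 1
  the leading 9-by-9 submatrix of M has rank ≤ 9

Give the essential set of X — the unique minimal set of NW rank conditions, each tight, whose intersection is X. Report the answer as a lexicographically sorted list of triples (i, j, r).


Recovering R(i,j) via the rank-extension bound from the 25 conditions:

  0  0  0  0  1  1  1  1  1  1
  1  1  1  1  2  2  2  2  2  2
  1  1  1  1  2  2  2  2  3  3
  1  1  1  2  3  3  3  3  4  4
  1  1  2  3  4  4  4  4  5  5
  1  2  3  4  5  5  5  5  6  6
  1  2  3  4  5  5  5  6  7  7
  1  2  3  4  5  6  6  7  8  8
  1  2  3  4  5  6  7  8  9  9
  1  2  3  4  5  6  7  8  9  10

the unique w with this rank table is (5, 1, 9, 4, 3, 2, 8, 6, 7, 10).

|D(w)|=15, |Ess(w)|=6:

[(1, 4, 0), (3, 4, 1), (3, 8, 2), (4, 3, 1), (5, 2, 1), (7, 7, 5)]


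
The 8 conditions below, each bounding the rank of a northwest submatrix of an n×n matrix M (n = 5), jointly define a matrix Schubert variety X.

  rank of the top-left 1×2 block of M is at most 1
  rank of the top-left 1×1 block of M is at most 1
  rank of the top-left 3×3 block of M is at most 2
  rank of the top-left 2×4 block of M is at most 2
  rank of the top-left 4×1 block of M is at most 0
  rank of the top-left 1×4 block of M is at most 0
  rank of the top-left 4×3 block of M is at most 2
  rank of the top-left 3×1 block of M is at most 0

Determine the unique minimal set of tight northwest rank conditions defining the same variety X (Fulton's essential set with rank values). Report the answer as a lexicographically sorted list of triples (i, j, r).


Recovering R(i,j) via the rank-extension bound from the 8 conditions:

  row 1: 0, 0, 0, 0, 1
  row 2: 0, 1, 1, 1, 2
  row 3: 0, 1, 2, 2, 3
  row 4: 0, 1, 2, 3, 4
  row 5: 1, 2, 3, 4, 5

so w = (5, 2, 3, 4, 1).

Fulton essential set (2 of the 7 Rothe cells):

[(1, 4, 0), (4, 1, 0)]


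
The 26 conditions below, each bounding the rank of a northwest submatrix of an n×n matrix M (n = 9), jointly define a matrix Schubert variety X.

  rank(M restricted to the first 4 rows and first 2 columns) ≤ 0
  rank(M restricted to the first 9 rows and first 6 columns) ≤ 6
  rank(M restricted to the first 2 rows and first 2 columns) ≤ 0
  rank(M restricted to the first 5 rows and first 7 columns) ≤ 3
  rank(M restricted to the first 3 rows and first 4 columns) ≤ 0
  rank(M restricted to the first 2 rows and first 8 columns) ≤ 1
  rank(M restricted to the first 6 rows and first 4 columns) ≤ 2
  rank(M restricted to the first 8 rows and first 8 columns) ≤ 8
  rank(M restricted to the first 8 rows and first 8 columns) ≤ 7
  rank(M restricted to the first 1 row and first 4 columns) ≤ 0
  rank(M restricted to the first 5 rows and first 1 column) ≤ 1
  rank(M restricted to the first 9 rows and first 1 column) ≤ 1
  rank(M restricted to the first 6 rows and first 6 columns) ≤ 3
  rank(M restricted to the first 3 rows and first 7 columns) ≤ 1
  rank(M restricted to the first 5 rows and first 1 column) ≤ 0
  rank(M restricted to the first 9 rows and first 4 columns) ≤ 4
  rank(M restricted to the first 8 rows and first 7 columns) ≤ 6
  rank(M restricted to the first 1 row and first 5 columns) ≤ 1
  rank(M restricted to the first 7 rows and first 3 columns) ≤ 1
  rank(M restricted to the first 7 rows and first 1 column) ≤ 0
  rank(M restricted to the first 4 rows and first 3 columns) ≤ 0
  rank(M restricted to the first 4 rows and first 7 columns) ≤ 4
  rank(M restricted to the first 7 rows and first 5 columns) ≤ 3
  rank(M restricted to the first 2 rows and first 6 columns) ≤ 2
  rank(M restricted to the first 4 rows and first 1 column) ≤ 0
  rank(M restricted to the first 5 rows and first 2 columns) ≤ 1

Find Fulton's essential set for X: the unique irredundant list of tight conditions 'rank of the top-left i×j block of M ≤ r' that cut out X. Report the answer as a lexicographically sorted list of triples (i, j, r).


Propagating the 26 rank bounds to every northwest block:

  0 0 0 0 1 1 1 1 1
  0 0 0 0 1 1 1 1 2
  0 0 0 0 1 1 1 2 3
  0 0 0 1 2 2 2 3 4
  0 1 1 2 3 3 3 4 5
  0 1 1 2 3 3 4 5 6
  0 1 1 2 3 4 5 6 7
  1 2 2 3 4 5 6 7 8
  1 2 3 4 5 6 7 8 9

the unique w with this rank table is (5, 9, 8, 4, 2, 7, 6, 1, 3).

|D(w)|=26, |Ess(w)|=7:

[(2, 8, 1), (3, 4, 0), (3, 7, 1), (4, 3, 0), (6, 6, 3), (7, 1, 0), (7, 3, 1)]


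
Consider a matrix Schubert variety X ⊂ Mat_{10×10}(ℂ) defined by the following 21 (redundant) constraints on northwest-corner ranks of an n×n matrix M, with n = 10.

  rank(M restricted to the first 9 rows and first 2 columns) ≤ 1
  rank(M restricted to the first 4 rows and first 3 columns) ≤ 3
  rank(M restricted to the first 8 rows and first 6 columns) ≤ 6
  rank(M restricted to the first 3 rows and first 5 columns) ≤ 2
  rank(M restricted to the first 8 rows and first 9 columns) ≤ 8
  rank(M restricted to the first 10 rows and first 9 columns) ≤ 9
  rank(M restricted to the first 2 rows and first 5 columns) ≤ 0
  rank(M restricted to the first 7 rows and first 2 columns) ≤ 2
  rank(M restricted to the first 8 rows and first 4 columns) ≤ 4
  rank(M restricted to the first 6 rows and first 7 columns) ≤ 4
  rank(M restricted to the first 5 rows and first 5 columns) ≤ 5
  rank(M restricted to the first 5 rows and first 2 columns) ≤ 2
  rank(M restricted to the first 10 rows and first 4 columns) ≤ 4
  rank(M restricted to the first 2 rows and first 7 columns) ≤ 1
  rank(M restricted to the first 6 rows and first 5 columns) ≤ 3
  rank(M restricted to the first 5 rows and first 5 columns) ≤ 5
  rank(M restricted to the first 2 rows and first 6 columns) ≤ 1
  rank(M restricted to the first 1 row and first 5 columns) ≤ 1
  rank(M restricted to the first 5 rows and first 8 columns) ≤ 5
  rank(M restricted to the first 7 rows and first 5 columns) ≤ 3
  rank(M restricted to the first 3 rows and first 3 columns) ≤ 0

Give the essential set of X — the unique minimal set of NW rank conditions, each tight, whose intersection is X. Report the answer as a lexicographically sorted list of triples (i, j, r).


Rank table r_w(10×10) implied by the 21 constraints:

  row 1: 0 | 0 | 0 | 0 | 0 | 1 | 1 | 1 | 1 | 1
  row 2: 0 | 0 | 0 | 0 | 0 | 1 | 1 | 2 | 2 | 2
  row 3: 0 | 0 | 0 | 1 | 1 | 2 | 2 | 3 | 3 | 3
  row 4: 1 | 1 | 1 | 2 | 2 | 3 | 3 | 4 | 4 | 4
  row 5: 1 | 1 | 2 | 3 | 3 | 4 | 4 | 5 | 5 | 5
  row 6: 1 | 1 | 2 | 3 | 3 | 4 | 4 | 5 | 6 | 6
  row 7: 1 | 1 | 2 | 3 | 3 | 4 | 5 | 6 | 7 | 7
  row 8: 1 | 1 | 2 | 3 | 4 | 5 | 6 | 7 | 8 | 8
  row 9: 1 | 1 | 2 | 3 | 4 | 5 | 6 | 7 | 8 | 9
  row 10: 1 | 2 | 3 | 4 | 5 | 6 | 7 | 8 | 9 | 10

so w = (6, 8, 4, 1, 3, 9, 7, 5, 10, 2).

|D(w)|=22, |Ess(w)|=6:

[(2, 5, 0), (2, 7, 1), (3, 3, 0), (6, 7, 4), (7, 5, 3), (9, 2, 1)]


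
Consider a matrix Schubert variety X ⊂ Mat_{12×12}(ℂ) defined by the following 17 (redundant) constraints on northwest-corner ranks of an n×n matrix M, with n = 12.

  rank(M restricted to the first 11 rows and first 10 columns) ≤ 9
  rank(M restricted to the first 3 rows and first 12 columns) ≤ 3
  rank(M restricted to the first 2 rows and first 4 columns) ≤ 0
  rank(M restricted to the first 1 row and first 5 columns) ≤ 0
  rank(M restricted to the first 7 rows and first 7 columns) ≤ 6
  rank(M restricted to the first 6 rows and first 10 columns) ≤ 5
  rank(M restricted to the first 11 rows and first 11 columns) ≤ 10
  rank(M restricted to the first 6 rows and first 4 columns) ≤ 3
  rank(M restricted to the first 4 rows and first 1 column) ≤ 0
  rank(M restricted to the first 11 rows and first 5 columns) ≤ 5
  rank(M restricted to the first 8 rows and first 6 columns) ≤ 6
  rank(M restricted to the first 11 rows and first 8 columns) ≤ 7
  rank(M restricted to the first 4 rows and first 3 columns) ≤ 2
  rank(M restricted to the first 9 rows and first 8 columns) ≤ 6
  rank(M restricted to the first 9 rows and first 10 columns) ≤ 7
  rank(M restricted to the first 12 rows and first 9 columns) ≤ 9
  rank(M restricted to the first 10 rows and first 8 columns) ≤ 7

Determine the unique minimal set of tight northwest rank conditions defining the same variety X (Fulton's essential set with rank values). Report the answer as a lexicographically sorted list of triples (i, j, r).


Computing R[i][j] = min implied NW-rank bound (n=12, 17 conditions):

  R[1]: 0 0 0 0 0 1 1 1 1 1 1 1
  R[2]: 0 0 0 0 1 2 2 2 2 2 2 2
  R[3]: 0 1 1 1 2 3 3 3 3 3 3 3
  R[4]: 0 1 2 2 3 4 4 4 4 4 4 4
  R[5]: 1 2 3 3 4 5 5 5 5 5 5 5
  R[6]: 1 2 3 3 4 5 5 5 5 5 6 6
  R[7]: 1 2 3 4 5 6 6 6 6 6 7 7
  R[8]: 1 2 3 4 5 6 6 6 7 7 8 8
  R[9]: 1 2 3 4 5 6 6 6 7 7 8 9
  R[10]: 1 2 3 4 5 6 7 7 8 8 9 10
  R[11]: 1 2 3 4 5 6 7 7 8 9 10 11
  R[12]: 1 2 3 4 5 6 7 8 9 10 11 12

giving w = (6, 5, 2, 3, 1, 11, 4, 9, 12, 7, 10, 8) via Δ²R.

Fulton essential set (8 of the 22 Rothe cells):

[(1, 5, 0), (2, 4, 0), (4, 1, 0), (6, 4, 3), (6, 10, 5), (9, 8, 6), (9, 10, 7), (11, 8, 7)]


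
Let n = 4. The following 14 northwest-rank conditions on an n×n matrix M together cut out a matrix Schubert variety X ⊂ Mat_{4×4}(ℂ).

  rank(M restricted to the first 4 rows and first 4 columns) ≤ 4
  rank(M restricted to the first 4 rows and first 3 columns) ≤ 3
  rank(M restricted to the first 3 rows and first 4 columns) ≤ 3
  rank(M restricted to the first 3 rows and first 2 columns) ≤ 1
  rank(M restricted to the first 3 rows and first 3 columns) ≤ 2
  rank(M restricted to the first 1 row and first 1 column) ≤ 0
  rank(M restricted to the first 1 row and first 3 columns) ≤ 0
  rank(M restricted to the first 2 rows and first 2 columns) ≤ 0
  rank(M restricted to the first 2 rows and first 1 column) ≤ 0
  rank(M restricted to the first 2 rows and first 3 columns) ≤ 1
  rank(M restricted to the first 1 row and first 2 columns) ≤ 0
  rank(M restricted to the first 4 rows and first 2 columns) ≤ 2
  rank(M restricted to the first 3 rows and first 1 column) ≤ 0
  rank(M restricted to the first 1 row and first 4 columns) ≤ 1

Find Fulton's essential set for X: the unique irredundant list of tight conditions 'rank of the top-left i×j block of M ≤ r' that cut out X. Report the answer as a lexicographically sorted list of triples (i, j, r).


The tightest implied rank at each (i,j), from the 14 conditions:

  row 1: 0 0 0 1
  row 2: 0 0 1 2
  row 3: 0 1 2 3
  row 4: 1 2 3 4

giving w = (4, 3, 2, 1) via Δ²R.

Rothe diagram D(w) (6 cells), 3 SE-corners (essential conditions):

[(1, 3, 0), (2, 2, 0), (3, 1, 0)]


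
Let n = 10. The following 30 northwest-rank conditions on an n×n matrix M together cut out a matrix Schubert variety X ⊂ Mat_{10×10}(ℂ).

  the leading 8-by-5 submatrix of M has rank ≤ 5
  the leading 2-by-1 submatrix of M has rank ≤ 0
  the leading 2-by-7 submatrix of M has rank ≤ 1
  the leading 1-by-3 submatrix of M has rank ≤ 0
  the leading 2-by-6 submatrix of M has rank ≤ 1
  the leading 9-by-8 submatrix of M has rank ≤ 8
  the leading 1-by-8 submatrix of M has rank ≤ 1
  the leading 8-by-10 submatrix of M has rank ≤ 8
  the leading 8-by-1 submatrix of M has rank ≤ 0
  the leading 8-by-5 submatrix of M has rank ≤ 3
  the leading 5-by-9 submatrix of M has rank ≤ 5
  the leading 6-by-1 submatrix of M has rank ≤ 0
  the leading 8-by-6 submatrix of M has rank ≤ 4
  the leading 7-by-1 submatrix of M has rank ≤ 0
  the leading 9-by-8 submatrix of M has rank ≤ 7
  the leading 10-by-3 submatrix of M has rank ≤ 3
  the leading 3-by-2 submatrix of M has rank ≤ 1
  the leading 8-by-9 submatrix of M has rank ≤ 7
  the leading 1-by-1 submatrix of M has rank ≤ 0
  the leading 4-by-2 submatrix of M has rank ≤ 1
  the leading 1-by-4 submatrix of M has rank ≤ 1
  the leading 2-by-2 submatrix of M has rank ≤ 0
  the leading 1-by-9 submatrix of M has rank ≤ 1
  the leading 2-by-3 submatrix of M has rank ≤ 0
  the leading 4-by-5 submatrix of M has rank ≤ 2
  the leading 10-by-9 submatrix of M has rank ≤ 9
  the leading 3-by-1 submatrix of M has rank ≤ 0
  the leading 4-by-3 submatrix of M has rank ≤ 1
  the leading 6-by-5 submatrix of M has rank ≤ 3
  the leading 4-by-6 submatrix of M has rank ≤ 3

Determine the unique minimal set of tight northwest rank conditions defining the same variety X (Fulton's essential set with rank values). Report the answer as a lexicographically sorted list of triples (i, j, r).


Recovering R(i,j) via the rank-extension bound from the 30 conditions:

  row 1: 0 0 0 1 1 1 1 1 1 1
  row 2: 0 0 0 1 1 1 1 2 2 2
  row 3: 0 1 1 2 2 2 2 3 3 3
  row 4: 0 1 1 2 2 3 3 4 4 4
  row 5: 0 1 2 3 3 4 4 5 5 5
  row 6: 0 1 2 3 3 4 5 6 6 6
  row 7: 0 1 2 3 3 4 5 6 7 7
  row 8: 0 1 2 3 3 4 5 6 7 8
  row 9: 1 2 3 4 4 5 6 7 8 9
  row 10: 1 2 3 4 5 6 7 8 9 10

giving w = (4, 8, 2, 6, 3, 7, 9, 10, 1, 5) via Δ²R.

6 SE-corners of the 20-cell Rothe diagram give Ess(w):

[(2, 3, 0), (2, 7, 1), (4, 3, 1), (4, 5, 2), (8, 1, 0), (8, 5, 3)]


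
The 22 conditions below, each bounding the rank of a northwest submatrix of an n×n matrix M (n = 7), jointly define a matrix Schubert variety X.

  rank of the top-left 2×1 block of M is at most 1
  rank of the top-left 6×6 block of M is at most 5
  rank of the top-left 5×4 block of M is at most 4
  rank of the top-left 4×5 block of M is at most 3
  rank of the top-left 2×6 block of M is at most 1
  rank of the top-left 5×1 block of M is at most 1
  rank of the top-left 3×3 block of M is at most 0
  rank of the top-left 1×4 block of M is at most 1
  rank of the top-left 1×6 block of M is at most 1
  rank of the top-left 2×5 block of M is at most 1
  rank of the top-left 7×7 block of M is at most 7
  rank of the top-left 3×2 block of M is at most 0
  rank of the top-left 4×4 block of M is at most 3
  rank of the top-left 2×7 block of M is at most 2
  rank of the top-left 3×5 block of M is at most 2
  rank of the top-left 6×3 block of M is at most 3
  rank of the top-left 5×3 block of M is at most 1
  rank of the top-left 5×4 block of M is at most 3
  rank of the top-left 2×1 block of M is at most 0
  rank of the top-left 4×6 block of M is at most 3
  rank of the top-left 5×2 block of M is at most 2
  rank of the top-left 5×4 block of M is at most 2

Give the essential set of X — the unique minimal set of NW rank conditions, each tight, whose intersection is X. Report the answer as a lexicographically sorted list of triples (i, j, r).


Propagating the 22 rank bounds to every northwest block:

  R[1]: 0, 0, 0, 1, 1, 1, 1
  R[2]: 0, 0, 0, 1, 1, 1, 2
  R[3]: 0, 0, 0, 1, 2, 2, 3
  R[4]: 1, 1, 1, 2, 3, 3, 4
  R[5]: 1, 1, 1, 2, 3, 4, 5
  R[6]: 1, 2, 2, 3, 4, 5, 6
  R[7]: 1, 2, 3, 4, 5, 6, 7

second differences of R give the permutation w = (4, 7, 5, 1, 6, 2, 3).

Rothe diagram D(w) (13 cells), 3 SE-corners (essential conditions):

[(2, 6, 1), (3, 3, 0), (5, 3, 1)]


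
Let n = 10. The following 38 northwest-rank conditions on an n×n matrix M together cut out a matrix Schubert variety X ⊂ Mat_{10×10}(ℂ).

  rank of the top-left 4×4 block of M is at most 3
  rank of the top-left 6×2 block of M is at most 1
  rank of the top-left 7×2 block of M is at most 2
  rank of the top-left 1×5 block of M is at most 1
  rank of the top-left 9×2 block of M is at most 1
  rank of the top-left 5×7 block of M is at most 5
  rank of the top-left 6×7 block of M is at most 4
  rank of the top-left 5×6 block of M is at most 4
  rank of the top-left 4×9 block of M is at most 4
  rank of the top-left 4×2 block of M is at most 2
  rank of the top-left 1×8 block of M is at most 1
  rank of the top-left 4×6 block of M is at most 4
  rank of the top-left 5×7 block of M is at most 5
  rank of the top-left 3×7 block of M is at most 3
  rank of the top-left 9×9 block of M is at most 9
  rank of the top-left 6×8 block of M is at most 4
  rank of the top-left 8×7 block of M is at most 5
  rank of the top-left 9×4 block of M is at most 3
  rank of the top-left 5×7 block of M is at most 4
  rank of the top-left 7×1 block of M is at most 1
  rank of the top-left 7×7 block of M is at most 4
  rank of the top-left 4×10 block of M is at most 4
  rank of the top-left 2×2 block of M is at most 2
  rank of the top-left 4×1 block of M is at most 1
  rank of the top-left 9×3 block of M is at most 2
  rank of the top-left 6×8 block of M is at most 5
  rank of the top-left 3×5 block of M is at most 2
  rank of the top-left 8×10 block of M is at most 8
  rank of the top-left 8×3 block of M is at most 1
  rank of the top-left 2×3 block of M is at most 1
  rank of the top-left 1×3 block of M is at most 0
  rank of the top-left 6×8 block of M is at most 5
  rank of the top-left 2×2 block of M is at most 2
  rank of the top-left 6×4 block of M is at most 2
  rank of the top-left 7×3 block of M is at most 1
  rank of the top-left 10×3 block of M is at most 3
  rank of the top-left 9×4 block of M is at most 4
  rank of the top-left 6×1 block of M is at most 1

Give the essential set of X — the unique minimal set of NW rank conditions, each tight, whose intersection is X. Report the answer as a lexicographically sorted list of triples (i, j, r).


Computing R[i][j] = min implied NW-rank bound (n=10, 38 conditions):

  row 1: 0, 0, 0, 1, 1, 1, 1, 1, 1, 1
  row 2: 1, 1, 1, 2, 2, 2, 2, 2, 2, 2
  row 3: 1, 1, 1, 2, 2, 3, 3, 3, 3, 3
  row 4: 1, 1, 1, 2, 3, 4, 4, 4, 4, 4
  row 5: 1, 1, 1, 2, 3, 4, 4, 4, 5, 5
  row 6: 1, 1, 1, 2, 3, 4, 4, 4, 5, 6
  row 7: 1, 1, 1, 2, 3, 4, 4, 5, 6, 7
  row 8: 1, 1, 1, 2, 3, 4, 5, 6, 7, 8
  row 9: 1, 1, 2, 3, 4, 5, 6, 7, 8, 9
  row 10: 1, 2, 3, 4, 5, 6, 7, 8, 9, 10

so w = (4, 1, 6, 5, 9, 10, 8, 7, 3, 2).

Fulton essential set (6 of the 22 Rothe cells):

[(1, 3, 0), (3, 5, 2), (6, 8, 4), (7, 7, 4), (8, 3, 1), (9, 2, 1)]


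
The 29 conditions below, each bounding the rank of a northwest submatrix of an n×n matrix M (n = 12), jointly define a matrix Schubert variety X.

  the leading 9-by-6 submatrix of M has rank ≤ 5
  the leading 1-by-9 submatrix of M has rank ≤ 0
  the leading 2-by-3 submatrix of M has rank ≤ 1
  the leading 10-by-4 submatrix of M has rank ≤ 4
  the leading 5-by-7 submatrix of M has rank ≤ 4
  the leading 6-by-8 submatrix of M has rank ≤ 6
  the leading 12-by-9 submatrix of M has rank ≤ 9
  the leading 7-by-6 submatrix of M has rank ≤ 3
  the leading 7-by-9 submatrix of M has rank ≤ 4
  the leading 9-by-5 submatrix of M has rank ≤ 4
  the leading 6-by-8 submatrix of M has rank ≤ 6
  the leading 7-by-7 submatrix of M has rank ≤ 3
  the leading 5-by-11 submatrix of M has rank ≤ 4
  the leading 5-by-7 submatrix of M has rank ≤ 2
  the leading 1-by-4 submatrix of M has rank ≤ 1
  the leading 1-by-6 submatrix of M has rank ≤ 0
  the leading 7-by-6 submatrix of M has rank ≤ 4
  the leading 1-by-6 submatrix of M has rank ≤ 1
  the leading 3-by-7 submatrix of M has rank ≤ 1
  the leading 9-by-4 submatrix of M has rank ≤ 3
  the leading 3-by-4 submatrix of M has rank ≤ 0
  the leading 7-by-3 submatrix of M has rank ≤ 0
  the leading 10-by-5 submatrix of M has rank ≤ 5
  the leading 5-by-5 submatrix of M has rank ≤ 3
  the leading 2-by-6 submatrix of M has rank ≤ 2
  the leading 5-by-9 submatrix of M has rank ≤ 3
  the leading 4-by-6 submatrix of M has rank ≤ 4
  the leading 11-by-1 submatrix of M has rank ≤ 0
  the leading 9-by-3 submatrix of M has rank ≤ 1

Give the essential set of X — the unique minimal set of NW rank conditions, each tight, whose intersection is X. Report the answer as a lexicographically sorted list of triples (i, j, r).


Reconstructing r_w from the 29 given conditions:

  0 | 0 | 0 | 0 | 0 | 0 | 0 | 0 | 0 | 1 | 1 | 1
  0 | 0 | 0 | 0 | 1 | 1 | 1 | 1 | 1 | 2 | 2 | 2
  0 | 0 | 0 | 0 | 1 | 1 | 1 | 2 | 2 | 3 | 3 | 3
  0 | 0 | 0 | 1 | 2 | 2 | 2 | 3 | 3 | 4 | 4 | 4
  0 | 0 | 0 | 1 | 2 | 2 | 2 | 3 | 3 | 4 | 4 | 5
  0 | 0 | 0 | 1 | 2 | 3 | 3 | 4 | 4 | 5 | 5 | 6
  0 | 0 | 0 | 1 | 2 | 3 | 3 | 4 | 4 | 5 | 6 | 7
  0 | 1 | 1 | 2 | 3 | 4 | 4 | 5 | 5 | 6 | 7 | 8
  0 | 1 | 1 | 2 | 3 | 4 | 5 | 6 | 6 | 7 | 8 | 9
  0 | 1 | 2 | 3 | 4 | 5 | 6 | 7 | 7 | 8 | 9 | 10
  0 | 1 | 2 | 3 | 4 | 5 | 6 | 7 | 8 | 9 | 10 | 11
  1 | 2 | 3 | 4 | 5 | 6 | 7 | 8 | 9 | 10 | 11 | 12

giving w = (10, 5, 8, 4, 12, 6, 11, 2, 7, 3, 9, 1) via Δ²R.

D(w) has 42 cells with 11 SE-corners; essential set:

[(1, 9, 0), (3, 4, 0), (3, 7, 1), (5, 7, 2), (5, 9, 3), (5, 11, 4), (7, 3, 0), (7, 7, 3), (7, 9, 4), (9, 3, 1), (11, 1, 0)]


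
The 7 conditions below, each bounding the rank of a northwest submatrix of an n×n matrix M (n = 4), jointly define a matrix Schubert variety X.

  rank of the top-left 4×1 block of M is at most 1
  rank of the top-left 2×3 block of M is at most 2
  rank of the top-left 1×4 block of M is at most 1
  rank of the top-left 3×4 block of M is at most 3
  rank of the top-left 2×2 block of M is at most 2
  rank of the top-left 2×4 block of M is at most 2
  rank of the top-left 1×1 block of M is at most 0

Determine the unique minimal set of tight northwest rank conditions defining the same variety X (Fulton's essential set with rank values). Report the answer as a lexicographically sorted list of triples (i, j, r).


Computing R[i][j] = min implied NW-rank bound (n=4, 7 conditions):

  R[1]: 0 1 1 1
  R[2]: 1 2 2 2
  R[3]: 1 2 3 3
  R[4]: 1 2 3 4

the unique w with this rank table is (2, 1, 3, 4).

ℓ(w)=1; the 1 essential cell (i,j,r):

[(1, 1, 0)]


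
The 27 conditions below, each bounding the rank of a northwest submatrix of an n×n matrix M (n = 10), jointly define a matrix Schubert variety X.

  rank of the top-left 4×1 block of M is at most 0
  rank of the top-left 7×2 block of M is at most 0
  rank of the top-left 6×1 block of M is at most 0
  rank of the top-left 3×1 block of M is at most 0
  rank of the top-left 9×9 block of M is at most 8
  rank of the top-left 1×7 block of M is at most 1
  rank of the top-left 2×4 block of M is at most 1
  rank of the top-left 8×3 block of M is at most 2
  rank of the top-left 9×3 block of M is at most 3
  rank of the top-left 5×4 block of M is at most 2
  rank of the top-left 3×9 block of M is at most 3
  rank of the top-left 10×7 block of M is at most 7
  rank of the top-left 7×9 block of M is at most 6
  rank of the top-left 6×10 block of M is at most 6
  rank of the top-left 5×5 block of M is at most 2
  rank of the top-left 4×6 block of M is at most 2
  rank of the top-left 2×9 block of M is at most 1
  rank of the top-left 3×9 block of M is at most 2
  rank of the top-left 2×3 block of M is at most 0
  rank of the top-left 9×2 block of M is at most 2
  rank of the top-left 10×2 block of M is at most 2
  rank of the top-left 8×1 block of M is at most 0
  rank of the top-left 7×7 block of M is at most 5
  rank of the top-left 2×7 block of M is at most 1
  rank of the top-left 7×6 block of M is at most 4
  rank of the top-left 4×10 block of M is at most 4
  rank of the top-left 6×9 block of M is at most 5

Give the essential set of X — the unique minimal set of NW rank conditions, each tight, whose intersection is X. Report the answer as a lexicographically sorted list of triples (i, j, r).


Rank table r_w(10×10) implied by the 27 constraints:

  0  0  0  1  1  1  1  1  1  1
  0  0  0  1  1  1  1  1  1  2
  0  0  1  2  2  2  2  2  2  3
  0  0  1  2  2  2  3  3  3  4
  0  0  1  2  2  3  4  4  4  5
  0  0  1  2  3  4  5  5  5  6
  0  0  1  2  3  4  5  6  6  7
  0  1  2  3  4  5  6  7  7  8
  1  2  3  4  5  6  7  8  8  9
  1  2  3  4  5  6  7  8  9  10

reading off 1-entries of Δ²R: w = (4, 10, 3, 7, 6, 5, 8, 2, 1, 9).

ℓ(w)=25; the 6 essential cells (i,j,r):

[(2, 3, 0), (2, 9, 1), (4, 6, 2), (5, 5, 2), (7, 2, 0), (8, 1, 0)]


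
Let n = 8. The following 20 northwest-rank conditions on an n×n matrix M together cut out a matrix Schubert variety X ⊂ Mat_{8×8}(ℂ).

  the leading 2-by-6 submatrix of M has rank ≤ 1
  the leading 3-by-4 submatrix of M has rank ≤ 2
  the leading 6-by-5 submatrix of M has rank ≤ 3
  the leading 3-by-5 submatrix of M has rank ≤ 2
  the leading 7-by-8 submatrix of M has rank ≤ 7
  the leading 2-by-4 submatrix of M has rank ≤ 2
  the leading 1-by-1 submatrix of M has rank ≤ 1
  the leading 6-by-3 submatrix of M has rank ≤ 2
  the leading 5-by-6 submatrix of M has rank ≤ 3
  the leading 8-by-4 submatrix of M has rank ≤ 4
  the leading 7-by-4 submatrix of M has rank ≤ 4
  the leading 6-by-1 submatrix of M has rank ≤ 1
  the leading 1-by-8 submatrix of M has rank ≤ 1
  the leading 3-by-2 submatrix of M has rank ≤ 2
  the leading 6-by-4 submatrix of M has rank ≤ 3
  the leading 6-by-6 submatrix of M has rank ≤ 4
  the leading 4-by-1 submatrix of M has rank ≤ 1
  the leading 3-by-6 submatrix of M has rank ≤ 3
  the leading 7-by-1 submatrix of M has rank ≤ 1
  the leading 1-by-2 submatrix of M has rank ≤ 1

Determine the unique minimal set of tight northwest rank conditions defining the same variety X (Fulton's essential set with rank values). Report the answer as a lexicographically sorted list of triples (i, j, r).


The tightest implied rank at each (i,j), from the 20 conditions:

  row 1: 1, 1, 1, 1, 1, 1, 1, 1
  row 2: 1, 1, 1, 1, 1, 1, 2, 2
  row 3: 1, 2, 2, 2, 2, 2, 3, 3
  row 4: 1, 2, 2, 3, 3, 3, 4, 4
  row 5: 1, 2, 2, 3, 3, 3, 4, 5
  row 6: 1, 2, 2, 3, 3, 4, 5, 6
  row 7: 1, 2, 3, 4, 4, 5, 6, 7
  row 8: 1, 2, 3, 4, 5, 6, 7, 8

second differences of R give the permutation w = (1, 7, 2, 4, 8, 6, 3, 5).

4 SE-corners of the 11-cell Rothe diagram give Ess(w):

[(2, 6, 1), (5, 6, 3), (6, 3, 2), (6, 5, 3)]


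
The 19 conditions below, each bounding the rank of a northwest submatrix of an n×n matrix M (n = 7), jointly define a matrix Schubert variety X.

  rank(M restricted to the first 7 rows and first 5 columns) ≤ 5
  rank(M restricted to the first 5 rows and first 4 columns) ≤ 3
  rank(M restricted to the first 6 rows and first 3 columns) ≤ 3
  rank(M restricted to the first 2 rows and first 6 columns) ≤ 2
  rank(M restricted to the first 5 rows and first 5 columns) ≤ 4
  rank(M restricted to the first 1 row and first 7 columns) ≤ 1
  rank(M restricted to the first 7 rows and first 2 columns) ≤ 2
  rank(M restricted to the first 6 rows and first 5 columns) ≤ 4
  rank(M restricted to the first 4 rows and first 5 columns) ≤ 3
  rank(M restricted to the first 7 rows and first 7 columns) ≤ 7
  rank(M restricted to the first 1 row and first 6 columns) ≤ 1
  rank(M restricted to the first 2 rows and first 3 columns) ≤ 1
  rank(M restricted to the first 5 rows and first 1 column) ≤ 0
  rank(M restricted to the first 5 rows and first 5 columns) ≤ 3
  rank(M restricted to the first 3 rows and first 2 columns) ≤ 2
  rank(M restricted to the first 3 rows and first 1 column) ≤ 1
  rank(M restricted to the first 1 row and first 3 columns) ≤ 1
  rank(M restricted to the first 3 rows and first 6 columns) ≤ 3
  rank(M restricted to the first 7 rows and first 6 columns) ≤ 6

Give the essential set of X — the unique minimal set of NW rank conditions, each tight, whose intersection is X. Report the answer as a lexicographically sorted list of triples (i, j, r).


Propagating the 19 rank bounds to every northwest block:

  row 1: 0, 1, 1, 1, 1, 1, 1
  row 2: 0, 1, 1, 2, 2, 2, 2
  row 3: 0, 1, 2, 3, 3, 3, 3
  row 4: 0, 1, 2, 3, 3, 4, 4
  row 5: 0, 1, 2, 3, 3, 4, 5
  row 6: 1, 2, 3, 4, 4, 5, 6
  row 7: 1, 2, 3, 4, 5, 6, 7

giving w = (2, 4, 3, 6, 7, 1, 5) via Δ²R.

Rothe diagram D(w) (8 cells), 3 SE-corners (essential conditions):

[(2, 3, 1), (5, 1, 0), (5, 5, 3)]


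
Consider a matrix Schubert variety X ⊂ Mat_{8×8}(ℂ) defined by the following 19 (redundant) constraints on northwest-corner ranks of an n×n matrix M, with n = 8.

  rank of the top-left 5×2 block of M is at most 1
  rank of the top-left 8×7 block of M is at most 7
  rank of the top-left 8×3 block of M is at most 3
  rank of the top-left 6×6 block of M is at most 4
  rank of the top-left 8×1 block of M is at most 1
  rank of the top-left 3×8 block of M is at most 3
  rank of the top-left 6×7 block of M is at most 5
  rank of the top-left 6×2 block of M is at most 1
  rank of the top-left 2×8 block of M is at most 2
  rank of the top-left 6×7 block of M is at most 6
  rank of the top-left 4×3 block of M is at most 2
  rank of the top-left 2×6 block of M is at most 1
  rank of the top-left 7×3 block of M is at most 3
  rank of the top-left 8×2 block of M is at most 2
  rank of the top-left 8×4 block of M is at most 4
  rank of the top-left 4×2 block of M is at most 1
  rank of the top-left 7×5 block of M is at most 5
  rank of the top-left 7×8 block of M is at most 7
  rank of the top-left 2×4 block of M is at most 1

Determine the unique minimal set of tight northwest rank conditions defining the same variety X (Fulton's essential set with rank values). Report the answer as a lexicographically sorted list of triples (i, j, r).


Reconstructing r_w from the 19 given conditions:

  i=1: 1 1 1 1 1 1 1 1
  i=2: 1 1 1 1 1 1 2 2
  i=3: 1 1 2 2 2 2 3 3
  i=4: 1 1 2 3 3 3 4 4
  i=5: 1 1 2 3 4 4 5 5
  i=6: 1 1 2 3 4 4 5 6
  i=7: 1 2 3 4 5 5 6 7
  i=8: 1 2 3 4 5 6 7 8

so w = (1, 7, 3, 4, 5, 8, 2, 6).

D(w) has 10 cells with 3 SE-corners; essential set:

[(2, 6, 1), (6, 2, 1), (6, 6, 4)]


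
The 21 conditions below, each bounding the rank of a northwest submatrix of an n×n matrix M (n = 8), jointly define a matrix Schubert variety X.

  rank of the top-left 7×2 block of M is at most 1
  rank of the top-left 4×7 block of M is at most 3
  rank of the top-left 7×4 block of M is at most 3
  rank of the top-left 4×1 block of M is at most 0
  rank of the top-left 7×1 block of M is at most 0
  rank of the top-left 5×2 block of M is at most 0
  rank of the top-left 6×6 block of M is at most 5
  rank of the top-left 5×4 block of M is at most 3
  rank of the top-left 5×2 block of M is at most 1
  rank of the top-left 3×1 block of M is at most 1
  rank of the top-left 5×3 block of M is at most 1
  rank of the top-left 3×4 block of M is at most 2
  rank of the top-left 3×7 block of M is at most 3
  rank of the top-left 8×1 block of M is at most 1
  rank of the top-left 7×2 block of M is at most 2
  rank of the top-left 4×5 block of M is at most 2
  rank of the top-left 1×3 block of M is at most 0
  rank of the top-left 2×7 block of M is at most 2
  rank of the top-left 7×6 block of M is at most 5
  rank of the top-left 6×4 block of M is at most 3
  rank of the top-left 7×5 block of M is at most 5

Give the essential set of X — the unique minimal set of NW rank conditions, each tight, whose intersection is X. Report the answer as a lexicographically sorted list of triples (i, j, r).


The tightest implied rank at each (i,j), from the 21 conditions:

  R[1]: 0  0  0  1  1  1  1  1
  R[2]: 0  0  1  2  2  2  2  2
  R[3]: 0  0  1  2  2  3  3  3
  R[4]: 0  0  1  2  2  3  3  4
  R[5]: 0  0  1  2  3  4  4  5
  R[6]: 0  1  2  3  4  5  5  6
  R[7]: 0  1  2  3  4  5  6  7
  R[8]: 1  2  3  4  5  6  7  8

the unique w with this rank table is (4, 3, 6, 8, 5, 2, 7, 1).

Fulton essential set (5 of the 16 Rothe cells):

[(1, 3, 0), (4, 5, 2), (4, 7, 3), (5, 2, 0), (7, 1, 0)]
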